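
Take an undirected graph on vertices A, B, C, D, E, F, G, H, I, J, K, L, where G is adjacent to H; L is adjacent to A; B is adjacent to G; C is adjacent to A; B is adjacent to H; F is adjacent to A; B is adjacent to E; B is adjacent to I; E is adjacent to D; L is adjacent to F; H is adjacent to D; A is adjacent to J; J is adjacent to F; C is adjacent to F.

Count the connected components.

From A: component {A, C, F, J, L}.
From B: component {B, D, E, G, H, I}.
From K: component {K}.
That's 3 components.

3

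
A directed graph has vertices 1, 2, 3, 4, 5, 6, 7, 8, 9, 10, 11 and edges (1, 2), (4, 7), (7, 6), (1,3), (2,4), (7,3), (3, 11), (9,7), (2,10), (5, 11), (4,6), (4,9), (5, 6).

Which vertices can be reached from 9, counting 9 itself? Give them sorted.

3, 6, 7, 9, 11

Start at 9.
Its neighbours: 7.
Then their neighbours: 3, 6.
Then next layer: 11.
Nothing further is reachable.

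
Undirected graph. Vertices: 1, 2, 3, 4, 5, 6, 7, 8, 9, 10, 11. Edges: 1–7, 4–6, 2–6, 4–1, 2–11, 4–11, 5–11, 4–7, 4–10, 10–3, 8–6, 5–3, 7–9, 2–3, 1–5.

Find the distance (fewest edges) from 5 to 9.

Distance 0: 5.
Distance 1: 1, 3, 11.
Distance 2: 2, 4, 7, 10.
Distance 3: 6, 9 — contains 9.

3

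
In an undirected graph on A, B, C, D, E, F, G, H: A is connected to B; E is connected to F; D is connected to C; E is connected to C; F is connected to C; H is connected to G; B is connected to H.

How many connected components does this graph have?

2

From A: component {A, B, G, H}.
From C: component {C, D, E, F}.
That's 2 components.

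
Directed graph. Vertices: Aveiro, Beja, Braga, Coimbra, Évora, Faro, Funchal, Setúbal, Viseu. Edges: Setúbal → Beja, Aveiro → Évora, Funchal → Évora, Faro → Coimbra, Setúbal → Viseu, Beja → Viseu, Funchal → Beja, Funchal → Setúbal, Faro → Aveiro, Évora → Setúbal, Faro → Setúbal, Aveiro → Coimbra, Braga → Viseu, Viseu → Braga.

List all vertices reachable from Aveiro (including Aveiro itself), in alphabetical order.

Start at Aveiro.
Its neighbours: Coimbra, Évora.
Then their neighbours: Setúbal.
Then next layer: Beja, Viseu.
Then next layer: Braga.
Nothing further is reachable.

Aveiro, Beja, Braga, Coimbra, Évora, Setúbal, Viseu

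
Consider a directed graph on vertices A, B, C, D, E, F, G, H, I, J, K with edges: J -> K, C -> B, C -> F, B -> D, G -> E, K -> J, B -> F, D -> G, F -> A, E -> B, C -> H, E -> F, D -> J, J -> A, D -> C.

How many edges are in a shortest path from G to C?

4

Distance 0: G.
Distance 1: E.
Distance 2: B, F.
Distance 3: A, D.
Distance 4: C, J — contains C.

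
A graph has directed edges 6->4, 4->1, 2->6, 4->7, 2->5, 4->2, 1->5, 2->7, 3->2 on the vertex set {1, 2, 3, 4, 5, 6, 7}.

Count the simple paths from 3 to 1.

3→2→6→4→1

1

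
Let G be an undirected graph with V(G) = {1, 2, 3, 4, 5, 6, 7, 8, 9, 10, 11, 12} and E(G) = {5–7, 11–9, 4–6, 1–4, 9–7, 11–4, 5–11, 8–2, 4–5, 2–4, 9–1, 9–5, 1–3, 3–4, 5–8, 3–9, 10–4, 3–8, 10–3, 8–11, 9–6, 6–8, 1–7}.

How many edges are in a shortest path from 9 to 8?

Distance 0: 9.
Distance 1: 1, 3, 5, 6, 7, 11.
Distance 2: 4, 8, 10 — contains 8.

2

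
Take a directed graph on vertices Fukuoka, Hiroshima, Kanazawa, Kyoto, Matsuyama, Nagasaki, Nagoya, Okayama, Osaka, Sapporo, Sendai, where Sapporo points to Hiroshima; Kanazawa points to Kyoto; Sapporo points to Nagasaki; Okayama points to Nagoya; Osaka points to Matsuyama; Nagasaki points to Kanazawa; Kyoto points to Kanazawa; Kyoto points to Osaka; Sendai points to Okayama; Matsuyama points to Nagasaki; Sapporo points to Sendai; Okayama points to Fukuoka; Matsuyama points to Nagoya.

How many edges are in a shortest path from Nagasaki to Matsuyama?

Distance 0: Nagasaki.
Distance 1: Kanazawa.
Distance 2: Kyoto.
Distance 3: Osaka.
Distance 4: Matsuyama — contains Matsuyama.

4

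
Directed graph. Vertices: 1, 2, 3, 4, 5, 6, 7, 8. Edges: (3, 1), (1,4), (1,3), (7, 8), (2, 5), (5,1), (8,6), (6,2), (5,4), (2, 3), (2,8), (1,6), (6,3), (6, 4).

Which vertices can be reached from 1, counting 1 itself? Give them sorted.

Start at 1.
Its neighbours: 3, 4, 6.
Then their neighbours: 2.
Then next layer: 5, 8.
Nothing further is reachable.

1, 2, 3, 4, 5, 6, 8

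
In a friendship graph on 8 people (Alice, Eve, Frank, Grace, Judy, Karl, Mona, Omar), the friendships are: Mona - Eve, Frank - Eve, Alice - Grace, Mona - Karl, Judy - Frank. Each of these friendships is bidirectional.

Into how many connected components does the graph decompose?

From Alice: component {Alice, Grace}.
From Eve: component {Eve, Frank, Judy, Karl, Mona}.
From Omar: component {Omar}.
That's 3 components.

3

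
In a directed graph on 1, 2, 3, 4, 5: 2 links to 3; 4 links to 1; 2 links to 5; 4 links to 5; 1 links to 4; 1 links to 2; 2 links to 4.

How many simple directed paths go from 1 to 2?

1→2

1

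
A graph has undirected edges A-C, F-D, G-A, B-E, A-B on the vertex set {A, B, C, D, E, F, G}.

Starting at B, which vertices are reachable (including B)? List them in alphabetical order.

A, B, C, E, G

Start at B.
Its neighbours: A, E.
Then their neighbours: C, G.
Nothing further is reachable.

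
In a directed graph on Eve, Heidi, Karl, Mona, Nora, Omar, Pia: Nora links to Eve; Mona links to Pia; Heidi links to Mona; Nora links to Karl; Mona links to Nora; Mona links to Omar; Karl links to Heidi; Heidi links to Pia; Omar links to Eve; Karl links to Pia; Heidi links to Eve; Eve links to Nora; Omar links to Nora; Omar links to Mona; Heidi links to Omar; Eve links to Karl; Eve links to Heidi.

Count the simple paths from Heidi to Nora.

Heidi→Eve→Nora
Heidi→Mona→Nora
Heidi→Mona→Omar→Eve→Nora
Heidi→Mona→Omar→Nora
Heidi→Omar→Eve→Nora
Heidi→Omar→Mona→Nora
Heidi→Omar→Nora

7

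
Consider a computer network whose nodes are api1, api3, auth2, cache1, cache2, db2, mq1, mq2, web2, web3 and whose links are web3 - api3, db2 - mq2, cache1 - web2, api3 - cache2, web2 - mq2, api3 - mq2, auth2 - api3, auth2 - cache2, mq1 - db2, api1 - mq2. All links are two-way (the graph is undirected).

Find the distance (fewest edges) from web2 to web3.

Distance 0: web2.
Distance 1: cache1, mq2.
Distance 2: api1, api3, db2.
Distance 3: auth2, cache2, mq1, web3 — contains web3.

3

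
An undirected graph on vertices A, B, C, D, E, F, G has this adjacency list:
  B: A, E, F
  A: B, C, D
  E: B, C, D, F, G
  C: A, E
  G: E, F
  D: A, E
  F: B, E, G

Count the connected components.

From A: component {A, B, C, D, E, F, G}.
That's 1 component.

1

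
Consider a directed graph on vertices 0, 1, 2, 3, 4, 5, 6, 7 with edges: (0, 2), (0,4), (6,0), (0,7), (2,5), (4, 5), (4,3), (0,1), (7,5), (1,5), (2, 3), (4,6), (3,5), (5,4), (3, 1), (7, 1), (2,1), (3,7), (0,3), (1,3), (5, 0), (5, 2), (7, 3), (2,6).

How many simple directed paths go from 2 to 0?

2→1→3→5→0
2→1→3→5→4→6→0
2→1→3→7→5→0
2→1→3→7→5→4→6→0
2→1→5→0
2→1→5→4→6→0
2→3→1→5→0
2→3→1→5→4→6→0
... and 9 more.

17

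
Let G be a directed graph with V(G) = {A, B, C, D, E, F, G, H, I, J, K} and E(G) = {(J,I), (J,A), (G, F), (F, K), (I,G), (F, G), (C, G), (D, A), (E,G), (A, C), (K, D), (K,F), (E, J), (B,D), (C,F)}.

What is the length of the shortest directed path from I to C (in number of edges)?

6

Distance 0: I.
Distance 1: G.
Distance 2: F.
Distance 3: K.
Distance 4: D.
Distance 5: A.
Distance 6: C — contains C.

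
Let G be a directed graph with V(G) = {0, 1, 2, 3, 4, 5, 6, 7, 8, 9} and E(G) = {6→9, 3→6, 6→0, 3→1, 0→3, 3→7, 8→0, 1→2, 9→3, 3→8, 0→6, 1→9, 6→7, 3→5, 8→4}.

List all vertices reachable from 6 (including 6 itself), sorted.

0, 1, 2, 3, 4, 5, 6, 7, 8, 9

Start at 6.
Its neighbours: 0, 7, 9.
Then their neighbours: 3.
Then next layer: 1, 5, 8.
Then next layer: 2, 4.
Every vertex is now reached.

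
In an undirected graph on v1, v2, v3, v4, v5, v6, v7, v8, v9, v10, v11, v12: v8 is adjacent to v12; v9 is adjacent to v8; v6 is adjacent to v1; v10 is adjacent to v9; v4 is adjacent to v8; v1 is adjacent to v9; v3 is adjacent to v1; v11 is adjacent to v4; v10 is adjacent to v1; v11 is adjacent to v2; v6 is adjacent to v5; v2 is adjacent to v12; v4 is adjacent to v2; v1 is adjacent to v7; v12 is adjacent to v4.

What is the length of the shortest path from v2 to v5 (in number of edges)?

Distance 0: v2.
Distance 1: v4, v11, v12.
Distance 2: v8.
Distance 3: v9.
Distance 4: v1, v10.
Distance 5: v3, v6, v7.
Distance 6: v5 — contains v5.

6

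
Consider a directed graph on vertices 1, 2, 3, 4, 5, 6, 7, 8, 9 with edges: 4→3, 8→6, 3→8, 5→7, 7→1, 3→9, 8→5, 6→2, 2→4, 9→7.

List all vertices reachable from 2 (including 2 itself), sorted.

Start at 2.
Its neighbours: 4.
Then their neighbours: 3.
Then next layer: 8, 9.
Then next layer: 5, 6, 7.
Then next layer: 1.
Every vertex is now reached.

1, 2, 3, 4, 5, 6, 7, 8, 9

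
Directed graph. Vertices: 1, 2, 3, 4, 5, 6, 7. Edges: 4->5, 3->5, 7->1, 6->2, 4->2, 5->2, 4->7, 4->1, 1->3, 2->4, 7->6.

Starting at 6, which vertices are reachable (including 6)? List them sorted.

1, 2, 3, 4, 5, 6, 7

Start at 6.
Its neighbours: 2.
Then their neighbours: 4.
Then next layer: 1, 5, 7.
Then next layer: 3.
Every vertex is now reached.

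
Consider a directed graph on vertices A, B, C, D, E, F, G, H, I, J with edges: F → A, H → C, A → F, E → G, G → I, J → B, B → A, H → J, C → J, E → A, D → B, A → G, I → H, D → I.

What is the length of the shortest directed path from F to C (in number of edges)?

Distance 0: F.
Distance 1: A.
Distance 2: G.
Distance 3: I.
Distance 4: H.
Distance 5: C, J — contains C.

5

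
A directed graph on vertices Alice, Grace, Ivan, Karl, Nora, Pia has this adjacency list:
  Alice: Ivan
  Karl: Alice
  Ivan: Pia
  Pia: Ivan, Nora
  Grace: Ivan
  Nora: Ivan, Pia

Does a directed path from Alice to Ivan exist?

Explore from Alice.
Distance 1: reach Ivan.
Found Ivan.

Yes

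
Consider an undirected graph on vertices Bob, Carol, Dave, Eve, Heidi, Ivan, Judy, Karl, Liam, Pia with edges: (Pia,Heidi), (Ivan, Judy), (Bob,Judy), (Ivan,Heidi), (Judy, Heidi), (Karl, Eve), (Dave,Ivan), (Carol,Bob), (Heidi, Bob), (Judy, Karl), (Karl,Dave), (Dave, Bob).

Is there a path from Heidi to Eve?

Yes

Explore from Heidi.
Distance 1: reach Bob, Ivan, Judy, Pia.
Distance 2: reach Carol, Dave, Karl.
Distance 3: reach Eve.
Found Eve.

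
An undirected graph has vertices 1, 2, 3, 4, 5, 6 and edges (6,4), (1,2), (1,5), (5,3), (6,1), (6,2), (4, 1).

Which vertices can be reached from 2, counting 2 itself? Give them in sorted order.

Start at 2.
Its neighbours: 1, 6.
Then their neighbours: 4, 5.
Then next layer: 3.
Every vertex is now reached.

1, 2, 3, 4, 5, 6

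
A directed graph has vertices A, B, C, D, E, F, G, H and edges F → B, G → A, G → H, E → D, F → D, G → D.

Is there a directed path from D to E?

D has no outgoing edges, so nothing is reachable from it.

No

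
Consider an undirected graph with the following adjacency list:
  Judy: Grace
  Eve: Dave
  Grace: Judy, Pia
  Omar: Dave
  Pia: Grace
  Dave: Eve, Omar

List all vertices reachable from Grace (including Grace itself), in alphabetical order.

Start at Grace.
Its neighbours: Judy, Pia.
Nothing further is reachable.

Grace, Judy, Pia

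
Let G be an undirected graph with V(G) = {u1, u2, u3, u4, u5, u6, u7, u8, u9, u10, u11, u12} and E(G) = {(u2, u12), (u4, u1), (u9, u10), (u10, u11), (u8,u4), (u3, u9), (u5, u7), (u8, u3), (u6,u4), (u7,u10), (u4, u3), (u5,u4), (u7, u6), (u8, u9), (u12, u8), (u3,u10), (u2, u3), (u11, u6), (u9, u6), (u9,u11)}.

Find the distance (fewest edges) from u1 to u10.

3

Distance 0: u1.
Distance 1: u4.
Distance 2: u3, u5, u6, u8.
Distance 3: u2, u7, u9, u10, u11, u12 — contains u10.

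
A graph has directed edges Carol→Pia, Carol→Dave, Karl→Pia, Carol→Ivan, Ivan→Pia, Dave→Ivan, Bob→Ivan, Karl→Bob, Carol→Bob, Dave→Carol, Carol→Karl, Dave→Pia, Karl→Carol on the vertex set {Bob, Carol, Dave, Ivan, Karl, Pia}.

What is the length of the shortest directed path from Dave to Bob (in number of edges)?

Distance 0: Dave.
Distance 1: Carol, Ivan, Pia.
Distance 2: Bob, Karl — contains Bob.

2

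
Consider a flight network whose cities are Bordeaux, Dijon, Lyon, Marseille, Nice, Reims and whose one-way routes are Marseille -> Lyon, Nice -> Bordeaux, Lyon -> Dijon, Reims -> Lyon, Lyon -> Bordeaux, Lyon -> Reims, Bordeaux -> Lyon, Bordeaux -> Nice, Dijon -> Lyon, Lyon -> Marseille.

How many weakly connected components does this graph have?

1

From Bordeaux: component {Bordeaux, Dijon, Lyon, Marseille, Nice, Reims}.
That's 1 component.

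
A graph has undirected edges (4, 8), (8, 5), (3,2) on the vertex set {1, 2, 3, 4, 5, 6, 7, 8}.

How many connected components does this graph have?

5

From 1: component {1}.
From 2: component {2, 3}.
From 4: component {4, 5, 8}.
From 6: component {6}.
From 7: component {7}.
That's 5 components.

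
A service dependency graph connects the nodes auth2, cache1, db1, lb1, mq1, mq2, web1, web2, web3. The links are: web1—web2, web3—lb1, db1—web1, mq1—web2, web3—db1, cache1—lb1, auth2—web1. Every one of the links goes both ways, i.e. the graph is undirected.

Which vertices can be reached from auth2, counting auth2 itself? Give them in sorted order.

auth2, cache1, db1, lb1, mq1, web1, web2, web3

Start at auth2.
Its neighbours: web1.
Then their neighbours: db1, web2.
Then next layer: mq1, web3.
Then next layer: lb1.
Then next layer: cache1.
Nothing further is reachable.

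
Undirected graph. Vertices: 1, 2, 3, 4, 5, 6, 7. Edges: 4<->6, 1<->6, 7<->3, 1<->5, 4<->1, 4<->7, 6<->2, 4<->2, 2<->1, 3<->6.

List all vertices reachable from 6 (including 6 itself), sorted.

1, 2, 3, 4, 5, 6, 7

Start at 6.
Its neighbours: 1, 2, 3, 4.
Then their neighbours: 5, 7.
Every vertex is now reached.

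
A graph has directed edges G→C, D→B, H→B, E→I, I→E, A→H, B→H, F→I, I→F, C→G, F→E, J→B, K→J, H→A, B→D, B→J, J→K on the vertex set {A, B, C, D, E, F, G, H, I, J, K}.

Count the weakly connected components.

3

From A: component {A, B, D, H, J, K}.
From C: component {C, G}.
From E: component {E, F, I}.
That's 3 components.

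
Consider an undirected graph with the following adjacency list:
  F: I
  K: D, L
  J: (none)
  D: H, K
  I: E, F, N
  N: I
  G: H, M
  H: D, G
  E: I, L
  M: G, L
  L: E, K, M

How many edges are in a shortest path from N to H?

Distance 0: N.
Distance 1: I.
Distance 2: E, F.
Distance 3: L.
Distance 4: K, M.
Distance 5: D, G.
Distance 6: H — contains H.

6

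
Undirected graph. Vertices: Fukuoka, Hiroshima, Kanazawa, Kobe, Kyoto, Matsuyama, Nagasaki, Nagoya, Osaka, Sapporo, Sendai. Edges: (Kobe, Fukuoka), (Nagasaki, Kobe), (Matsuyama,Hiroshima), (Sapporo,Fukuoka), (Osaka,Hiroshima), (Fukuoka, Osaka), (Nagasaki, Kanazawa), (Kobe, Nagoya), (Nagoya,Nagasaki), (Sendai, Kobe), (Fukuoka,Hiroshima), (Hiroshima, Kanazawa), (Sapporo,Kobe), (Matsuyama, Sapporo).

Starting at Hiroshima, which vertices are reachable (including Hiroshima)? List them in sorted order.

Fukuoka, Hiroshima, Kanazawa, Kobe, Matsuyama, Nagasaki, Nagoya, Osaka, Sapporo, Sendai

Start at Hiroshima.
Its neighbours: Fukuoka, Kanazawa, Matsuyama, Osaka.
Then their neighbours: Kobe, Nagasaki, Sapporo.
Then next layer: Nagoya, Sendai.
Nothing further is reachable.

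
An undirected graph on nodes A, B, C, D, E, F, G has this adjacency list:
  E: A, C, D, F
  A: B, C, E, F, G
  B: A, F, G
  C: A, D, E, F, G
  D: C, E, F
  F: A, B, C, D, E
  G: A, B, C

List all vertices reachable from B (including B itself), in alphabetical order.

Start at B.
Its neighbours: A, F, G.
Then their neighbours: C, D, E.
Every vertex is now reached.

A, B, C, D, E, F, G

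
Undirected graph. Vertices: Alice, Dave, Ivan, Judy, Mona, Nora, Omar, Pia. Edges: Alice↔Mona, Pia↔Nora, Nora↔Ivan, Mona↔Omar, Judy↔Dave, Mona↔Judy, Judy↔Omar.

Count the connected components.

2

From Alice: component {Alice, Dave, Judy, Mona, Omar}.
From Ivan: component {Ivan, Nora, Pia}.
That's 2 components.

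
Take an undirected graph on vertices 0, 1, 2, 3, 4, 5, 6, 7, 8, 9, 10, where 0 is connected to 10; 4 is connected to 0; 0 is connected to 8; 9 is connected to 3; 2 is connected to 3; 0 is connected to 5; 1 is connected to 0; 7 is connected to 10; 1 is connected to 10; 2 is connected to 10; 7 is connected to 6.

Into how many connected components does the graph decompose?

From 0: component {0, 1, 2, 3, 4, 5, 6, 7, 8, 9, 10}.
That's 1 component.

1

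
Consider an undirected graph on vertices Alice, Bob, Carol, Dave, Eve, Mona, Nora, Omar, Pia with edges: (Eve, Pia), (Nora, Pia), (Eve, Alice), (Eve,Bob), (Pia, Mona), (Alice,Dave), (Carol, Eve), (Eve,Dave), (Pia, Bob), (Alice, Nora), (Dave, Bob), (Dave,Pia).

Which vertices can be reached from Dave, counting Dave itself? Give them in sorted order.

Alice, Bob, Carol, Dave, Eve, Mona, Nora, Pia

Start at Dave.
Its neighbours: Alice, Bob, Eve, Pia.
Then their neighbours: Carol, Mona, Nora.
Nothing further is reachable.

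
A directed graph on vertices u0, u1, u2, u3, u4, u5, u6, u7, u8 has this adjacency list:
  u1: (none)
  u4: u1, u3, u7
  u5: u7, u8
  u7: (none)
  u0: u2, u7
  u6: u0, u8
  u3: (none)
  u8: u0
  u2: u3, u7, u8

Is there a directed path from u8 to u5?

No

Explore from u8.
Distance 1: reach u0.
Distance 2: reach u2, u7.
Distance 3: reach u3.
The search from u8 is exhausted; no directed path reaches u5.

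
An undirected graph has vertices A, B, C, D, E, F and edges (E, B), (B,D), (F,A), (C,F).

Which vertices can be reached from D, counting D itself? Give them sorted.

Start at D.
Its neighbours: B.
Then their neighbours: E.
Nothing further is reachable.

B, D, E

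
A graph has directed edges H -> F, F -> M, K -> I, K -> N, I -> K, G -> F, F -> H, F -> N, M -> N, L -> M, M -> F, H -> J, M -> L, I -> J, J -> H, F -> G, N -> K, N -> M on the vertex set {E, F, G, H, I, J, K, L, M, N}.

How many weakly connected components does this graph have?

2

From E: component {E}.
From F: component {F, G, H, I, J, K, L, M, N}.
That's 2 components.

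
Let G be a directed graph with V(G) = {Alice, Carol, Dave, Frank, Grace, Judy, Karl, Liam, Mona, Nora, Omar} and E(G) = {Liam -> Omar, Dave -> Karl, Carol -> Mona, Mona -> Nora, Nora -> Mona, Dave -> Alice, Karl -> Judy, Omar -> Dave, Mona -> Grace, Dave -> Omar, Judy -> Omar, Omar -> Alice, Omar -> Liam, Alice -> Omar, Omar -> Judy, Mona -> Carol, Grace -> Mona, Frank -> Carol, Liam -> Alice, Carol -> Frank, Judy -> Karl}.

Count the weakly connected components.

From Alice: component {Alice, Dave, Judy, Karl, Liam, Omar}.
From Carol: component {Carol, Frank, Grace, Mona, Nora}.
That's 2 components.

2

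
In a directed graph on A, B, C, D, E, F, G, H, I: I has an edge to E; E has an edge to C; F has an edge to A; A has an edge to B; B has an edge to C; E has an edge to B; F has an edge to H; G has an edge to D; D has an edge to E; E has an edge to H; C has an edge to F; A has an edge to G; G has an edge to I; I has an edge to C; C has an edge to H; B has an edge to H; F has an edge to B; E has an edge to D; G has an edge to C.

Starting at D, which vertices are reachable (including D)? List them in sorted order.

Start at D.
Its neighbours: E.
Then their neighbours: B, C, H.
Then next layer: F.
Then next layer: A.
Then next layer: G.
Then next layer: I.
Every vertex is now reached.

A, B, C, D, E, F, G, H, I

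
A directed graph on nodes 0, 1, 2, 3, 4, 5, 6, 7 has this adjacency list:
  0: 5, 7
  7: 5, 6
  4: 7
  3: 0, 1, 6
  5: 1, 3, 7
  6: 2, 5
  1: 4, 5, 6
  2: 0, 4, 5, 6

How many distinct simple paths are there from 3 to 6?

9

3→0→5→1→4→7→6
3→0→5→1→6
3→0→5→7→6
3→0→7→5→1→6
3→0→7→6
3→1→4→7→6
3→1→5→7→6
3→1→6
3→6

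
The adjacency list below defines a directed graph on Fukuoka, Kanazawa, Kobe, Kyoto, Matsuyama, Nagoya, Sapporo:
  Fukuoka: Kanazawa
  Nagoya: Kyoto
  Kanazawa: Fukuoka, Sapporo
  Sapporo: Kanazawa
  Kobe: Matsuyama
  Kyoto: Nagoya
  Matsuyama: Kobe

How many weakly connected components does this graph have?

3

From Fukuoka: component {Fukuoka, Kanazawa, Sapporo}.
From Kobe: component {Kobe, Matsuyama}.
From Kyoto: component {Kyoto, Nagoya}.
That's 3 components.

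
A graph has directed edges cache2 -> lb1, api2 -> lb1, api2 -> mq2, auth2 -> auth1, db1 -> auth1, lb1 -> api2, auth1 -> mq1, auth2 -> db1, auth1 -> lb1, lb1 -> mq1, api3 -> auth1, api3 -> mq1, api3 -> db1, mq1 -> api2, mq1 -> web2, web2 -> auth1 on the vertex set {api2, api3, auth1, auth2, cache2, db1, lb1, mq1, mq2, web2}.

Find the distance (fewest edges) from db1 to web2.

3

Distance 0: db1.
Distance 1: auth1.
Distance 2: lb1, mq1.
Distance 3: api2, web2 — contains web2.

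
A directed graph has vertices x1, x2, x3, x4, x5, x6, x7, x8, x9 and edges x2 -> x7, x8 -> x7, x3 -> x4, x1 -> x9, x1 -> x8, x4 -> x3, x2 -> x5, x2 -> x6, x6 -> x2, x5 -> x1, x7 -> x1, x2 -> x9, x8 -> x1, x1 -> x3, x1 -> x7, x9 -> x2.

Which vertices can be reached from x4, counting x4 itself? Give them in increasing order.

Start at x4.
Its neighbours: x3.
Nothing further is reachable.

x3, x4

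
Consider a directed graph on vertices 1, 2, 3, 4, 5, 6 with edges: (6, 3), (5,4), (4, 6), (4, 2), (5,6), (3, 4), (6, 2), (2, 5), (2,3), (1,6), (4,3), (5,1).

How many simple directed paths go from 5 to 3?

5→1→6→2→3
5→1→6→3
5→4→2→3
5→4→3
5→4→6→2→3
5→4→6→3
5→6→2→3
5→6→3

8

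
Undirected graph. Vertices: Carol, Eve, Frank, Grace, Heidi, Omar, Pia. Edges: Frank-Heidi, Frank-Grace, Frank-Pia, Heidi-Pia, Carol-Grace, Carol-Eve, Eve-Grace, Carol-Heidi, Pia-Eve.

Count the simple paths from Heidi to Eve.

Heidi–Carol–Eve
Heidi–Carol–Grace–Eve
Heidi–Carol–Grace–Frank–Pia–Eve
Heidi–Frank–Grace–Carol–Eve
Heidi–Frank–Grace–Eve
Heidi–Frank–Pia–Eve
Heidi–Pia–Eve
Heidi–Pia–Frank–Grace–Carol–Eve
Heidi–Pia–Frank–Grace–Eve

9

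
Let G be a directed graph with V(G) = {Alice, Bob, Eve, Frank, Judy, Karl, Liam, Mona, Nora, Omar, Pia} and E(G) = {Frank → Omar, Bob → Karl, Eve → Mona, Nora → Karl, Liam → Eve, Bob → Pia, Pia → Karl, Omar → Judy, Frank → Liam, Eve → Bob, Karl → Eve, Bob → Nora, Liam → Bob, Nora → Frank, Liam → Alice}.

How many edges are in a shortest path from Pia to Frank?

5

Distance 0: Pia.
Distance 1: Karl.
Distance 2: Eve.
Distance 3: Bob, Mona.
Distance 4: Nora.
Distance 5: Frank — contains Frank.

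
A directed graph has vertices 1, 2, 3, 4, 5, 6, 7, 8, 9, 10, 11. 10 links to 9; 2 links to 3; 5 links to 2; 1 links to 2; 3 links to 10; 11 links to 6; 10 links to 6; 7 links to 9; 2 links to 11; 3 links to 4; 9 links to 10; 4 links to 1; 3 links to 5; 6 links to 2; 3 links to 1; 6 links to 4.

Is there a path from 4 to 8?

No

Explore from 4.
Distance 1: reach 1.
Distance 2: reach 2.
Distance 3: reach 3, 11.
Distance 4: reach 5, 6, 10.
Distance 5: reach 9.
The search from 4 is exhausted; no directed path reaches 8.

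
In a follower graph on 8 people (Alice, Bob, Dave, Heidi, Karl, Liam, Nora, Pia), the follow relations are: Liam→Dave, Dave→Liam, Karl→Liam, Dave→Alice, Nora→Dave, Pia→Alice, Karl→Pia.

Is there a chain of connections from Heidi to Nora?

No

Heidi has no outgoing edges, so nothing is reachable from it.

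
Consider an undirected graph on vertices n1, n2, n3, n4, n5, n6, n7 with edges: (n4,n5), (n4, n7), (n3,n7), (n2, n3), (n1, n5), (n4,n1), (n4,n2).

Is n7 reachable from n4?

Yes

Explore from n4.
Distance 1: reach n1, n2, n5, n7.
Found n7.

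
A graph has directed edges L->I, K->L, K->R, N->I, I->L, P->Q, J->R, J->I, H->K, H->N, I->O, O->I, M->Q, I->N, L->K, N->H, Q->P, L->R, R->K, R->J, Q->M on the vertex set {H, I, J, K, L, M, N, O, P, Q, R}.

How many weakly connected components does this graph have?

2

From H: component {H, I, J, K, L, N, O, R}.
From M: component {M, P, Q}.
That's 2 components.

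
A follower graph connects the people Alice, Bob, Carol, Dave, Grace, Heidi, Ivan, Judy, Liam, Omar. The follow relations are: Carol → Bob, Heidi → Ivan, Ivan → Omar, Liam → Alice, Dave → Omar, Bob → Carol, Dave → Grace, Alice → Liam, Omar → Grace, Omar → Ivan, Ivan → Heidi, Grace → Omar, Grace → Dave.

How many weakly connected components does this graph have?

4

From Alice: component {Alice, Liam}.
From Bob: component {Bob, Carol}.
From Dave: component {Dave, Grace, Heidi, Ivan, Omar}.
From Judy: component {Judy}.
That's 4 components.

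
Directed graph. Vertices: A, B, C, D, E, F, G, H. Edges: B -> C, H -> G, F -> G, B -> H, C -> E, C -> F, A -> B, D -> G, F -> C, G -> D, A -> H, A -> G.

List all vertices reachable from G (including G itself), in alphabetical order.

D, G

Start at G.
Its neighbours: D.
Nothing further is reachable.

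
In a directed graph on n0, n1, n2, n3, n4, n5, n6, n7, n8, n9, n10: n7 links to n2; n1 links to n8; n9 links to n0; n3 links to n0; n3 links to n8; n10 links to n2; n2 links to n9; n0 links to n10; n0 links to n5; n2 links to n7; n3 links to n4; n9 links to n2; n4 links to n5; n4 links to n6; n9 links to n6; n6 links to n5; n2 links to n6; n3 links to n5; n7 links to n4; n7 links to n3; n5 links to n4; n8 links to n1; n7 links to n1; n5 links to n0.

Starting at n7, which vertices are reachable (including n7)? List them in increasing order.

Start at n7.
Its neighbours: n1, n2, n3, n4.
Then their neighbours: n0, n5, n6, n8, n9.
Then next layer: n10.
Every vertex is now reached.

n0, n1, n2, n3, n4, n5, n6, n7, n8, n9, n10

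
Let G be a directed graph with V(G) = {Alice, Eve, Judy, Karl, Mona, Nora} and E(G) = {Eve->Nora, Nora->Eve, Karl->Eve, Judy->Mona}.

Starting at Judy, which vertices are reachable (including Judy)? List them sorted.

Start at Judy.
Its neighbours: Mona.
Nothing further is reachable.

Judy, Mona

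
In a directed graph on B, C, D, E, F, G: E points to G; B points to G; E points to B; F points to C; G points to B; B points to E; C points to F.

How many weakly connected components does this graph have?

From B: component {B, E, G}.
From C: component {C, F}.
From D: component {D}.
That's 3 components.

3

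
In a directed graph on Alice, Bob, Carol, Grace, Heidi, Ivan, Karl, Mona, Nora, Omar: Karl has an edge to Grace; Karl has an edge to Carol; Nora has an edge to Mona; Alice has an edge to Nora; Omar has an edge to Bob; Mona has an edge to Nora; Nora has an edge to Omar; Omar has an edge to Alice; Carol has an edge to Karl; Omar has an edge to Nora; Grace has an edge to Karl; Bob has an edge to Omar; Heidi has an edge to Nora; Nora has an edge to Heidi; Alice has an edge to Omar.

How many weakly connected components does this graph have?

3

From Alice: component {Alice, Bob, Heidi, Mona, Nora, Omar}.
From Carol: component {Carol, Grace, Karl}.
From Ivan: component {Ivan}.
That's 3 components.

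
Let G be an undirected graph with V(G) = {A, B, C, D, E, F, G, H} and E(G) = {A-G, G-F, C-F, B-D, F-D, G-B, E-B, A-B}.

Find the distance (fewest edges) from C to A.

Distance 0: C.
Distance 1: F.
Distance 2: D, G.
Distance 3: A, B — contains A.

3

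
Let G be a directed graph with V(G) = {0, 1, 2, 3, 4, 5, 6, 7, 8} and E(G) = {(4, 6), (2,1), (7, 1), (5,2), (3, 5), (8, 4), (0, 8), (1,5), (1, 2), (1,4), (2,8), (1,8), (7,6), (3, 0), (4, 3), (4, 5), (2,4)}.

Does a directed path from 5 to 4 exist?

Yes

Explore from 5.
Distance 1: reach 2.
Distance 2: reach 1, 4, 8.
Found 4.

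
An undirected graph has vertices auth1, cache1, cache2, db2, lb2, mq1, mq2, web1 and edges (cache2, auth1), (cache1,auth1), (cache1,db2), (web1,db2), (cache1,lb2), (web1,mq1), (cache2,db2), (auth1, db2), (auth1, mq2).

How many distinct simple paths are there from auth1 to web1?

3

auth1–cache1–db2–web1
auth1–cache2–db2–web1
auth1–db2–web1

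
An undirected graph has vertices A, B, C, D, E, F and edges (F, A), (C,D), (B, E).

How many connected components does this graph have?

From A: component {A, F}.
From B: component {B, E}.
From C: component {C, D}.
That's 3 components.

3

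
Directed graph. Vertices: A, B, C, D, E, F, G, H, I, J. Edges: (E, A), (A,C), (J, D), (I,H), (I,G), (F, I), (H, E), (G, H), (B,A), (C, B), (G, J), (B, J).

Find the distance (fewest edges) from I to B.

Distance 0: I.
Distance 1: G, H.
Distance 2: E, J.
Distance 3: A, D.
Distance 4: C.
Distance 5: B — contains B.

5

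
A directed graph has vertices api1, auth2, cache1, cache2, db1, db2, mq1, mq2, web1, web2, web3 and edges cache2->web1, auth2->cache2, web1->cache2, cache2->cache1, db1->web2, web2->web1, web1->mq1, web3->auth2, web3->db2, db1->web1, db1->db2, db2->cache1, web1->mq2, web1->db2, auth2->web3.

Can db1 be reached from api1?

No

api1 has no outgoing edges, so nothing is reachable from it.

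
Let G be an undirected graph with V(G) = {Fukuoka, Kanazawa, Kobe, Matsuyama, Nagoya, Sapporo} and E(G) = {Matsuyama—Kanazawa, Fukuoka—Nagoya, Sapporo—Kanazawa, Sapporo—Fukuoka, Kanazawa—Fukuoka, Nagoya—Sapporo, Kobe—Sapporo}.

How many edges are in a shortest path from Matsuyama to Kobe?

3

Distance 0: Matsuyama.
Distance 1: Kanazawa.
Distance 2: Fukuoka, Sapporo.
Distance 3: Kobe, Nagoya — contains Kobe.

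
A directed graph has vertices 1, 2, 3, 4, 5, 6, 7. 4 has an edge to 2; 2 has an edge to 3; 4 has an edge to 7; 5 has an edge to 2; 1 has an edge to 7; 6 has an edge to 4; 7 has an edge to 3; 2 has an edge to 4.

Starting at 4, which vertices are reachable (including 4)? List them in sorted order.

Start at 4.
Its neighbours: 2, 7.
Then their neighbours: 3.
Nothing further is reachable.

2, 3, 4, 7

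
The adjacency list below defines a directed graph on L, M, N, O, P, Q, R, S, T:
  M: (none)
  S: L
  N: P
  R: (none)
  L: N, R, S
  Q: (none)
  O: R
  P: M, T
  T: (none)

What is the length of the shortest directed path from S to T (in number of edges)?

Distance 0: S.
Distance 1: L.
Distance 2: N, R.
Distance 3: P.
Distance 4: M, T — contains T.

4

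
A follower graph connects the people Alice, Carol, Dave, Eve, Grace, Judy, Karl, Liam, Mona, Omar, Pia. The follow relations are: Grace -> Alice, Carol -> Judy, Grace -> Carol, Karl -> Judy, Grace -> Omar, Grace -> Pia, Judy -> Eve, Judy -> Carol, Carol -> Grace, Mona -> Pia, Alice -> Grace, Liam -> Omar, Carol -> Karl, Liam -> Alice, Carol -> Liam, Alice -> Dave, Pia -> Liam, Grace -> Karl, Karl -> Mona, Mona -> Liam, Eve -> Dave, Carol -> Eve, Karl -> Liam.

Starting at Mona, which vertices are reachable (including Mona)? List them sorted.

Alice, Carol, Dave, Eve, Grace, Judy, Karl, Liam, Mona, Omar, Pia

Start at Mona.
Its neighbours: Liam, Pia.
Then their neighbours: Alice, Omar.
Then next layer: Dave, Grace.
Then next layer: Carol, Karl.
Then next layer: Eve, Judy.
Every vertex is now reached.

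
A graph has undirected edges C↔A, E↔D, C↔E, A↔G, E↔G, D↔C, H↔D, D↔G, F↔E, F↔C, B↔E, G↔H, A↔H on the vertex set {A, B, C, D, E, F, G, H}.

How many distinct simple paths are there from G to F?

G–A–C–D–E–F
G–A–C–E–F
G–A–C–F
G–A–H–D–C–E–F
G–A–H–D–C–F
G–A–H–D–E–C–F
G–A–H–D–E–F
G–D–C–E–F
... and 16 more.

24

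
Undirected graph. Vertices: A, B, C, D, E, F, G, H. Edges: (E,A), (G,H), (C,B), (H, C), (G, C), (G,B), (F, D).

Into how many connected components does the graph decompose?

3

From A: component {A, E}.
From B: component {B, C, G, H}.
From D: component {D, F}.
That's 3 components.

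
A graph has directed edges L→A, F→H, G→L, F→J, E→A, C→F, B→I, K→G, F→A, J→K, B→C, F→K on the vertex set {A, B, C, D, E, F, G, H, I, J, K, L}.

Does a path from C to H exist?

Yes

Explore from C.
Distance 1: reach F.
Distance 2: reach A, H, J, K.
Found H.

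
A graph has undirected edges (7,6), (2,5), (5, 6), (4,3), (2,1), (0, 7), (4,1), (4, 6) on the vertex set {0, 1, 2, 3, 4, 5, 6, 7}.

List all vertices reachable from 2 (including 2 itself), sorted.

Start at 2.
Its neighbours: 1, 5.
Then their neighbours: 4, 6.
Then next layer: 3, 7.
Then next layer: 0.
Every vertex is now reached.

0, 1, 2, 3, 4, 5, 6, 7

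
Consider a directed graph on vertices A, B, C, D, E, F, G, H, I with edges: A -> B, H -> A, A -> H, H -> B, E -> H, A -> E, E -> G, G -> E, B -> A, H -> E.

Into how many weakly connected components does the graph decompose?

5

From A: component {A, B, E, G, H}.
From C: component {C}.
From D: component {D}.
From F: component {F}.
From I: component {I}.
That's 5 components.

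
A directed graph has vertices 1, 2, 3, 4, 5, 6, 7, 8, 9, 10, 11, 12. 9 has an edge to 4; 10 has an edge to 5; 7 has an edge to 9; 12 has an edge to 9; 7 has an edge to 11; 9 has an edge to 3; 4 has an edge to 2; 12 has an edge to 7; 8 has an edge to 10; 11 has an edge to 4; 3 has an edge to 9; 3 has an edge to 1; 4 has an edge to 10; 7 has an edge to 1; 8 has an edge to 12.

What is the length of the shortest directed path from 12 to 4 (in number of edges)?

2

Distance 0: 12.
Distance 1: 7, 9.
Distance 2: 1, 3, 4, 11 — contains 4.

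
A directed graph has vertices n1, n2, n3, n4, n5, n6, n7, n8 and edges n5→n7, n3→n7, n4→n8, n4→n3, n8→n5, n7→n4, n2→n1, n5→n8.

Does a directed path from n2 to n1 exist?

Yes

Explore from n2.
Distance 1: reach n1.
Found n1.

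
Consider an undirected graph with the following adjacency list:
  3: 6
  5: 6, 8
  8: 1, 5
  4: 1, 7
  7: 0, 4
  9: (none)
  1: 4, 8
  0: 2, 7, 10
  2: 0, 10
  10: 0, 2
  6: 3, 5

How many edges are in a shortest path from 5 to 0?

Distance 0: 5.
Distance 1: 6, 8.
Distance 2: 1, 3.
Distance 3: 4.
Distance 4: 7.
Distance 5: 0 — contains 0.

5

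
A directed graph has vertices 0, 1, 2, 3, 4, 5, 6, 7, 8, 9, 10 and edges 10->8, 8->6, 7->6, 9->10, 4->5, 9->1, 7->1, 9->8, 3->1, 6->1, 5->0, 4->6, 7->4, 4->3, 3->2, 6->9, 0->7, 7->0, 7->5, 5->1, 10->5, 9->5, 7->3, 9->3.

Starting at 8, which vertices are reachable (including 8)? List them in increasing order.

0, 1, 2, 3, 4, 5, 6, 7, 8, 9, 10

Start at 8.
Its neighbours: 6.
Then their neighbours: 1, 9.
Then next layer: 3, 5, 10.
Then next layer: 0, 2.
Then next layer: 7.
Then next layer: 4.
Every vertex is now reached.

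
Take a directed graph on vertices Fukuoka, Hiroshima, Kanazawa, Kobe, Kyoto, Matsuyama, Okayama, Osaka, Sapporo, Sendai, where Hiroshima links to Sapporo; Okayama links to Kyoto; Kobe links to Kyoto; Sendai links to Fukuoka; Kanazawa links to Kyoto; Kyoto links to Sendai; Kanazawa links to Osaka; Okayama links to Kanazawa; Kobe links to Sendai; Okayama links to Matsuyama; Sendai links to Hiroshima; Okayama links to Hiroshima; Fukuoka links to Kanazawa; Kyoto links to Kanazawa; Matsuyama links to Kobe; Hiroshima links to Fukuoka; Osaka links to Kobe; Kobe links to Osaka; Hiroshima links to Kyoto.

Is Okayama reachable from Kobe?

No

Explore from Kobe.
Distance 1: reach Kyoto, Osaka, Sendai.
Distance 2: reach Fukuoka, Hiroshima, Kanazawa.
Distance 3: reach Sapporo.
The search from Kobe is exhausted; no directed path reaches Okayama.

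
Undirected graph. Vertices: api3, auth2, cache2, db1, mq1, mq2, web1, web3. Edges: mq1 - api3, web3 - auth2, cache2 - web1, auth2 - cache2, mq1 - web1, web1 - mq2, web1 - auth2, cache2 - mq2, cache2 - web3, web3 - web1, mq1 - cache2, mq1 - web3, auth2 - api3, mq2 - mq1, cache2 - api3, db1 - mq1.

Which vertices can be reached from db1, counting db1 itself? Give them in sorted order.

Start at db1.
Its neighbours: mq1.
Then their neighbours: api3, cache2, mq2, web1, web3.
Then next layer: auth2.
Every vertex is now reached.

api3, auth2, cache2, db1, mq1, mq2, web1, web3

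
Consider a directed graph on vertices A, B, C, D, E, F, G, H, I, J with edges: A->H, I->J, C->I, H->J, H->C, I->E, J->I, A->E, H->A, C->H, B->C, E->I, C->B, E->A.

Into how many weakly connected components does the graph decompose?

From A: component {A, B, C, E, H, I, J}.
From D: component {D}.
From F: component {F}.
From G: component {G}.
That's 4 components.

4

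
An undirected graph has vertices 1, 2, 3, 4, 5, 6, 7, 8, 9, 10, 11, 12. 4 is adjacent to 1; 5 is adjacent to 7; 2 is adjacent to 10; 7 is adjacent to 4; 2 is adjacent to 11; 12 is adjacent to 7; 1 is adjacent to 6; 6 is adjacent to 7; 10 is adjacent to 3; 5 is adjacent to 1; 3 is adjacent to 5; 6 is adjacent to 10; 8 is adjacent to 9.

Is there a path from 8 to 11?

No

Explore from 8.
Distance 1: reach 9.
The search is exhausted without reaching 11; it lies in a different component.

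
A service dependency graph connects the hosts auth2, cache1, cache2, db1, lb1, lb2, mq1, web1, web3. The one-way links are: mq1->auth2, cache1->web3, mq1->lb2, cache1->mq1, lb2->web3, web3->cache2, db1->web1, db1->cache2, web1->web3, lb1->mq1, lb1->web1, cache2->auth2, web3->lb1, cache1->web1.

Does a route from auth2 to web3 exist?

No

auth2 has no outgoing edges, so nothing is reachable from it.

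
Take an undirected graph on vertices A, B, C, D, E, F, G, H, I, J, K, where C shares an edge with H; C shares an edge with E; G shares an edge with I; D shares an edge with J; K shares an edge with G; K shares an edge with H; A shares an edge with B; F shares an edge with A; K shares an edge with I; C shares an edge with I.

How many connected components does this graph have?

From A: component {A, B, F}.
From C: component {C, E, G, H, I, K}.
From D: component {D, J}.
That's 3 components.

3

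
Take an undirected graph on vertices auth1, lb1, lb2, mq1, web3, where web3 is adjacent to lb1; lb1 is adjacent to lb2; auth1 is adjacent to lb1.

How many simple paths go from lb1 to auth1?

1

lb1–auth1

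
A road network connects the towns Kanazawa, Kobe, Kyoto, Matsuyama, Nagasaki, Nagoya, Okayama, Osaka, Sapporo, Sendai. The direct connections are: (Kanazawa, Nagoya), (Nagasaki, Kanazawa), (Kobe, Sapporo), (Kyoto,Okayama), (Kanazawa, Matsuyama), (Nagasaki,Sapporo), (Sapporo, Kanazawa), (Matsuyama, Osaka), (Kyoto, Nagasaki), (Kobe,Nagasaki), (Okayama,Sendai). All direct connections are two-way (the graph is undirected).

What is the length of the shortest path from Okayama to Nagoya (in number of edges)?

Distance 0: Okayama.
Distance 1: Kyoto, Sendai.
Distance 2: Nagasaki.
Distance 3: Kanazawa, Kobe, Sapporo.
Distance 4: Matsuyama, Nagoya — contains Nagoya.

4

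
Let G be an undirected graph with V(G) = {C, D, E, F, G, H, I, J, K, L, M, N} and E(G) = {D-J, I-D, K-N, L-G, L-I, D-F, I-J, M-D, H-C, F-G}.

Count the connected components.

From C: component {C, H}.
From D: component {D, F, G, I, J, L, M}.
From E: component {E}.
From K: component {K, N}.
That's 4 components.

4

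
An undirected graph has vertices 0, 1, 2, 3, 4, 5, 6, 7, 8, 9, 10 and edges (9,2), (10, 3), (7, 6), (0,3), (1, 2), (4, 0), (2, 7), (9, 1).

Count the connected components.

From 0: component {0, 3, 4, 10}.
From 1: component {1, 2, 6, 7, 9}.
From 5: component {5}.
From 8: component {8}.
That's 4 components.

4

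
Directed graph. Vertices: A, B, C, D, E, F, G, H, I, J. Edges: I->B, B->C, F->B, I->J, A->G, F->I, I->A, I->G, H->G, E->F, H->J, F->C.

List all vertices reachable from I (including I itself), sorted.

Start at I.
Its neighbours: A, B, G, J.
Then their neighbours: C.
Nothing further is reachable.

A, B, C, G, I, J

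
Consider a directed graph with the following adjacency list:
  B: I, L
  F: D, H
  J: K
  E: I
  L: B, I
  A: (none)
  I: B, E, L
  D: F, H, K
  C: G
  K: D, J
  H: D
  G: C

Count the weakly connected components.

From A: component {A}.
From B: component {B, E, I, L}.
From C: component {C, G}.
From D: component {D, F, H, J, K}.
That's 4 components.

4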